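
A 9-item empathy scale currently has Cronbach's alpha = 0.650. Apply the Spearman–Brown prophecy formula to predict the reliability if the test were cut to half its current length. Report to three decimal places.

Length factor m = 1/2
α' = m·α / (1 − (1−m)·α)
   = 1/2 × 0.650 / (1 − (1 − 1/2) × 0.650)
   = 0.3250 / 0.6750 = 0.481

predicted reliability = 0.481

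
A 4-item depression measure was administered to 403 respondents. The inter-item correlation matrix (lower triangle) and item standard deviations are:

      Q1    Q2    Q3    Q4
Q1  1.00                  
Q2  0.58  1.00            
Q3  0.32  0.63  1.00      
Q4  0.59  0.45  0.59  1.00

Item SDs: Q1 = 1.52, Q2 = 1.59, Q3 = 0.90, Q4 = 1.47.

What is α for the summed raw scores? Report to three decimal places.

α = 0.802

Σσ²ᵢ = 1.52² + 1.59² + 0.90² + 1.47² = 7.8094
Covariances σ_ij = r_ij · s_i · s_j:
  σ(Q1,Q2) = 0.58 × 1.52 × 1.59 = 1.4017
  σ(Q1,Q3) = 0.32 × 1.52 × 0.90 = 0.4378
  σ(Q1,Q4) = 0.59 × 1.52 × 1.47 = 1.3183
  σ(Q2,Q3) = 0.63 × 1.59 × 0.90 = 0.9015
  σ(Q2,Q4) = 0.45 × 1.59 × 1.47 = 1.0518
  σ(Q3,Q4) = 0.59 × 0.90 × 1.47 = 0.7806
σ²_T = Σσ²ᵢ + 2·Σσ_ij = 7.8094 + 2 × 5.8917 = 19.5928
α = (4/3)·(1 − 7.8094/19.5928) = 0.802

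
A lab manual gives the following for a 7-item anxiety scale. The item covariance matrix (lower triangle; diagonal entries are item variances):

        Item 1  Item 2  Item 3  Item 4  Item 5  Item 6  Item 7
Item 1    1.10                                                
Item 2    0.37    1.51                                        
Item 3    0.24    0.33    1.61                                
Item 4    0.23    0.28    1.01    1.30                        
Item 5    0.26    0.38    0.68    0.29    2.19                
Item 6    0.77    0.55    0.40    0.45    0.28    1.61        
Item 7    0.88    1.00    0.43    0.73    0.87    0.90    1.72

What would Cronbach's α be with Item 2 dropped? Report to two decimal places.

Remaining items: Item 1, Item 3, Item 4, Item 5, Item 6, Item 7 (k = 6).
Σσ²ᵢ = 1.10 + 1.61 + 1.30 + 2.19 + 1.61 + 1.72 = 9.53
σ²_total = 9.53 + 2 × 8.42 = 26.37
α (item deleted) = (6/5)·(1 − 9.53/26.37) = 0.77

Cronbach's α = 0.77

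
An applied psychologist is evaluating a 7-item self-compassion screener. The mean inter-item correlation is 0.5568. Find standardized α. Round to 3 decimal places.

Standardized α = k·r̄ / (1 + (k−1)·r̄) = 7 × 0.5568 / (1 + 6 × 0.5568)
  = 3.8976 / 4.3408 = 0.898

standardized α = 0.898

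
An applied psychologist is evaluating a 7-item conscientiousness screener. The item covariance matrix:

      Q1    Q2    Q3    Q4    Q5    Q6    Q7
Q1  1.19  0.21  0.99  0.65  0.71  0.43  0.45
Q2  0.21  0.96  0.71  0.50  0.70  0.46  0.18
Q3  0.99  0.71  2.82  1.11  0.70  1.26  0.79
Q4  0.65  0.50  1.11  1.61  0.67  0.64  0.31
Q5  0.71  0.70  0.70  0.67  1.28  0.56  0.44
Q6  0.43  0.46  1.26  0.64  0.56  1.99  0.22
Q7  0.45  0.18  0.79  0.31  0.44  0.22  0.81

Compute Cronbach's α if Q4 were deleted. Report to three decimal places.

α = 0.793

Remaining items: Q1, Q2, Q3, Q5, Q6, Q7 (k = 6).
Σσ²ᵢ = 1.19 + 0.96 + 2.82 + 1.28 + 1.99 + 0.81 = 9.05
σ²_T = 9.05 + 2 × 8.81 = 26.67
α (item deleted) = (6/5)·(1 − 9.05/26.67) = 0.793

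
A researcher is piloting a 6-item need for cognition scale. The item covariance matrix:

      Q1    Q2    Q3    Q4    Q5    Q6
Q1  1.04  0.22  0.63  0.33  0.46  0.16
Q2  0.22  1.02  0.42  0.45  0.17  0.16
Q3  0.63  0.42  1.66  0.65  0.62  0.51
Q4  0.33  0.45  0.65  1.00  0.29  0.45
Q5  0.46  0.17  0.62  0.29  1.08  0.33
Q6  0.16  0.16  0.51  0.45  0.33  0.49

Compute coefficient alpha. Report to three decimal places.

ΣVar(i) = 1.04 + 1.02 + 1.66 + 1.00 + 1.08 + 0.49 = 6.29
Sum of the distinct covariances = 5.85
Var(T) = 6.29 + 2 × 5.85 = 17.99
α = (k/(k−1))·(1 − ΣVar(i)/Var(T)) = (6/5)·(1 − 6.29/17.99) = 0.780

α = 0.780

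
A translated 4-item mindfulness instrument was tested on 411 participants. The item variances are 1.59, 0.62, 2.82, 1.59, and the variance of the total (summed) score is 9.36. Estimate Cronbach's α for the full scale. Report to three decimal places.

α = 0.390

ΣVar(i) = 1.59 + 0.62 + 2.82 + 1.59 = 6.62
α = (k/(k−1))·(1 − ΣVar(i)/Var(T)) = (4/3)·(1 − 6.62/9.36) = 0.390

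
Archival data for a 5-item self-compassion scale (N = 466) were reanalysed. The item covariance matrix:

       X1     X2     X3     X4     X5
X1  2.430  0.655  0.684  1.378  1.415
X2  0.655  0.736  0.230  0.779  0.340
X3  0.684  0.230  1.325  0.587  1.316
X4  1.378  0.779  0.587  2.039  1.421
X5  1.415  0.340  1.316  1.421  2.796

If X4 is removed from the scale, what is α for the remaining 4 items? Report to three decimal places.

α = 0.747

Remaining items: X1, X2, X3, X5 (k = 4).
Σσᵢ² = 2.430 + 0.736 + 1.325 + 2.796 = 7.287
total variance = 7.287 + 2 × 4.640 = 16.567
α (item deleted) = (4/3)·(1 − 7.287/16.567) = 0.747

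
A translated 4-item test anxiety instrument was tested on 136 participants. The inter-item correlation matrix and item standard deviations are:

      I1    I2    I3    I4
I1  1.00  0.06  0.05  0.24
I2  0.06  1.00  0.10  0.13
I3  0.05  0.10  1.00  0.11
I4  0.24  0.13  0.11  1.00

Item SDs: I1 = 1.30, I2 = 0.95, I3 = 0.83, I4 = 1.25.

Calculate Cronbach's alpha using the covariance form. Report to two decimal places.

Cronbach's alpha = 0.35

Σσ²ᵢ = 1.30² + 0.95² + 0.83² + 1.25² = 4.8439
Covariances σ_ij = r_ij · s_i · s_j:
  σ(I1,I2) = 0.06 × 1.30 × 0.95 = 0.0741
  σ(I1,I3) = 0.05 × 1.30 × 0.83 = 0.0539
  σ(I1,I4) = 0.24 × 1.30 × 1.25 = 0.3900
  σ(I2,I3) = 0.10 × 0.95 × 0.83 = 0.0789
  σ(I2,I4) = 0.13 × 0.95 × 1.25 = 0.1544
  σ(I3,I4) = 0.11 × 0.83 × 1.25 = 0.1141
σ²_T = Σσ²ᵢ + 2·Σσ_ij = 4.8439 + 2 × 0.8654 = 6.5747
α = (4/3)·(1 − 4.8439/6.5747) = 0.35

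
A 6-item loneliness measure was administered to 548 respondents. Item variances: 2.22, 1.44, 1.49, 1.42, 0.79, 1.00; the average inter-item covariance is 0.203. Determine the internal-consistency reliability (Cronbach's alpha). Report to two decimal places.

α = 0.51

ΣVar(i) = 2.22 + 1.44 + 1.49 + 1.42 + 0.79 + 1.00 = 8.36
Sum of the 15 distinct covariances = 15 × 0.203 = 3.045
Var(T) = ΣVar(i) + 2·Σcov = 8.36 + 2 × 3.045 = 14.450
α = (6/5)·(1 − 8.36/14.450) = 0.51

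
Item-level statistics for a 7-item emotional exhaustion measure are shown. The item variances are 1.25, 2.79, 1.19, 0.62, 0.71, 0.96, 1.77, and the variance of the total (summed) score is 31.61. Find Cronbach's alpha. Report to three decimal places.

Cronbach's alpha = 0.824

ΣVar(i) = 1.25 + 2.79 + 1.19 + 0.62 + 0.71 + 0.96 + 1.77 = 9.29
α = (k/(k−1))·(1 − ΣVar(i)/σ²_T) = (7/6)·(1 − 9.29/31.61) = 0.824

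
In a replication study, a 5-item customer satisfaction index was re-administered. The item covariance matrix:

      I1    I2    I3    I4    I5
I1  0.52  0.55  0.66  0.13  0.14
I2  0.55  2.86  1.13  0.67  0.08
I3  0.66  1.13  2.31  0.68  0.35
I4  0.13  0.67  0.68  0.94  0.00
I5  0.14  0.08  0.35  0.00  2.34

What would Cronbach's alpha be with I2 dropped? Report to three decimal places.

Remaining items: I1, I3, I4, I5 (k = 4).
ΣVar(i) = 0.52 + 2.31 + 0.94 + 2.34 = 6.11
σ²_T = 6.11 + 2 × 1.96 = 10.03
α (item deleted) = (4/3)·(1 − 6.11/10.03) = 0.521

Cronbach's alpha = 0.521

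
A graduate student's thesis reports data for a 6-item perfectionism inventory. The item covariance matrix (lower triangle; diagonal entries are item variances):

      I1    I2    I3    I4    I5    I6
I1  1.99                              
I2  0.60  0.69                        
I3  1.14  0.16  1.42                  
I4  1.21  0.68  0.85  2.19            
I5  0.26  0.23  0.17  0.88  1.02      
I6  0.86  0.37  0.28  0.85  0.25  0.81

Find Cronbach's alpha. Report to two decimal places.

Cronbach's alpha = 0.82

Σσᵢ² = 1.99 + 0.69 + 1.42 + 2.19 + 1.02 + 0.81 = 8.12
Σ_{i<j} σ_ij = 8.79
σ²_T = 8.12 + 2 × 8.79 = 25.70
α = (k/(k−1))·(1 − Σσᵢ²/σ²_T) = (6/5)·(1 − 8.12/25.70) = 0.82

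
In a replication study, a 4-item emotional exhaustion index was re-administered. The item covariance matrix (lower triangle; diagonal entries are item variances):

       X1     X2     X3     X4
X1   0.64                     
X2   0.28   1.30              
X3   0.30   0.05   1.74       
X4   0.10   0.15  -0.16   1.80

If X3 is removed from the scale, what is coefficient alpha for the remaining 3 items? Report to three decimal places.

Remaining items: X1, X2, X4 (k = 3).
Σσ²ᵢ = 0.64 + 1.30 + 1.80 = 3.74
σ²_total = 3.74 + 2 × 0.53 = 4.80
α (item deleted) = (3/2)·(1 − 3.74/4.80) = 0.331

coefficient alpha = 0.331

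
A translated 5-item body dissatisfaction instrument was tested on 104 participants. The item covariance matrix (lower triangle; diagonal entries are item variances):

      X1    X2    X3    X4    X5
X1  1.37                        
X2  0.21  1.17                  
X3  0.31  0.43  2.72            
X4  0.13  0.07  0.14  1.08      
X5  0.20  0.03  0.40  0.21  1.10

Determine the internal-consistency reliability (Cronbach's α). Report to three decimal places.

ΣVar(i) = 1.37 + 1.17 + 2.72 + 1.08 + 1.10 = 7.44
Sum of off-diagonal covariances = 2.13
σ²_T = 7.44 + 2 × 2.13 = 11.70
α = (k/(k−1))·(1 − ΣVar(i)/σ²_T) = (5/4)·(1 − 7.44/11.70) = 0.455

Cronbach's α = 0.455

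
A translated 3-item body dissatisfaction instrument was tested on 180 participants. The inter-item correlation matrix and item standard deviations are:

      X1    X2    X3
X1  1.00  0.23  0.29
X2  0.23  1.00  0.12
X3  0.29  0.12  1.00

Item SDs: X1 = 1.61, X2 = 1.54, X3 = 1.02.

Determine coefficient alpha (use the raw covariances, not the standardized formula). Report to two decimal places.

Σσ²ᵢ = 1.61² + 1.54² + 1.02² = 6.0041
Covariances σ_ij = r_ij · s_i · s_j:
  σ(X1,X2) = 0.23 × 1.61 × 1.54 = 0.5703
  σ(X1,X3) = 0.29 × 1.61 × 1.02 = 0.4762
  σ(X2,X3) = 0.12 × 1.54 × 1.02 = 0.1885
σ²_T = Σσ²ᵢ + 2·Σσ_ij = 6.0041 + 2 × 1.2350 = 8.4741
α = (3/2)·(1 − 6.0041/8.4741) = 0.44

coefficient alpha = 0.44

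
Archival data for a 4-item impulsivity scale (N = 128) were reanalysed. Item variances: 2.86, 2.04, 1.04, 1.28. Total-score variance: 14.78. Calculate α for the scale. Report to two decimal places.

α = 0.68

ΣVar(i) = 2.86 + 2.04 + 1.04 + 1.28 = 7.22
α = (k/(k−1))·(1 − ΣVar(i)/σ²_T) = (4/3)·(1 − 7.22/14.78) = 0.68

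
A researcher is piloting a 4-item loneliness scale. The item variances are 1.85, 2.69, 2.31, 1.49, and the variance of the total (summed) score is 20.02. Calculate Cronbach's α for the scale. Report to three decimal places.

Cronbach's α = 0.778

Σσ²ᵢ = 1.85 + 2.69 + 2.31 + 1.49 = 8.34
α = (k/(k−1))·(1 − Σσ²ᵢ/σ²_T) = (4/3)·(1 − 8.34/20.02) = 0.778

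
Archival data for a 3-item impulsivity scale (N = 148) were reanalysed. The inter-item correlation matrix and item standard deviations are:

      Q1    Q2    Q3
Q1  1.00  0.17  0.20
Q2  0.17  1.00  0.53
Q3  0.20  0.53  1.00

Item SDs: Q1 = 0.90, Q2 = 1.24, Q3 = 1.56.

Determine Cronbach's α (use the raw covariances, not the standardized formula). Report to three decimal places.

Σσ²ᵢ = 0.90² + 1.24² + 1.56² = 4.7812
Covariances σ_ij = r_ij · s_i · s_j:
  σ(Q1,Q2) = 0.17 × 0.90 × 1.24 = 0.1897
  σ(Q1,Q3) = 0.20 × 0.90 × 1.56 = 0.2808
  σ(Q2,Q3) = 0.53 × 1.24 × 1.56 = 1.0252
σ²_T = Σσ²ᵢ + 2·Σσ_ij = 4.7812 + 2 × 1.4957 = 7.7726
α = (3/2)·(1 − 4.7812/7.7726) = 0.577

α = 0.577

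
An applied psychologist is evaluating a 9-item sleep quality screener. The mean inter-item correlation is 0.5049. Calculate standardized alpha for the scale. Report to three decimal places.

α = 0.902

Standardized α = k·r̄ / (1 + (k−1)·r̄) = 9 × 0.5049 / (1 + 8 × 0.5049)
  = 4.5441 / 5.0392 = 0.902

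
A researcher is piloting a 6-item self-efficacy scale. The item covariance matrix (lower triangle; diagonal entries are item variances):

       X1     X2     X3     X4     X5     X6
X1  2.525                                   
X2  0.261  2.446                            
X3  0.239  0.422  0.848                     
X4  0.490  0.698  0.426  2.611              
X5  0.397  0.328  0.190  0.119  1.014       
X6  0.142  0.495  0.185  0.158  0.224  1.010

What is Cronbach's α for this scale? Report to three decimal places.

α = 0.573

Σσᵢ² = 2.525 + 2.446 + 0.848 + 2.611 + 1.014 + 1.010 = 10.454
Sum of the distinct covariances = 4.774
total variance = 10.454 + 2 × 4.774 = 20.002
α = (k/(k−1))·(1 − Σσᵢ²/total variance) = (6/5)·(1 − 10.454/20.002) = 0.573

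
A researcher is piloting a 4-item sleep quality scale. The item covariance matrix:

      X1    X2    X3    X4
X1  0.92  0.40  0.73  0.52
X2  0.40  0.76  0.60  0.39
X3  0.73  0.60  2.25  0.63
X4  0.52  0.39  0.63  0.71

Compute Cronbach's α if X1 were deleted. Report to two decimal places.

α = 0.70

Remaining items: X2, X3, X4 (k = 3).
Σσᵢ² = 0.76 + 2.25 + 0.71 = 3.72
σ²_total = 3.72 + 2 × 1.62 = 6.96
α (item deleted) = (3/2)·(1 − 3.72/6.96) = 0.70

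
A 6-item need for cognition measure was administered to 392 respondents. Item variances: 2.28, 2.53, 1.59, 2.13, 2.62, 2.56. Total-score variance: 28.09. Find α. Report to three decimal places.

Σσᵢ² = 2.28 + 2.53 + 1.59 + 2.13 + 2.62 + 2.56 = 13.71
α = (k/(k−1))·(1 − Σσᵢ²/σ²_T) = (6/5)·(1 − 13.71/28.09) = 0.614

α = 0.614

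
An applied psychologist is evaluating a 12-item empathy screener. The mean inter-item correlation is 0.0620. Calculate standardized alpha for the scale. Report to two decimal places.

standardized alpha = 0.44

Standardized α = k·r̄ / (1 + (k−1)·r̄) = 12 × 0.0620 / (1 + 11 × 0.0620)
  = 0.7440 / 1.6820 = 0.44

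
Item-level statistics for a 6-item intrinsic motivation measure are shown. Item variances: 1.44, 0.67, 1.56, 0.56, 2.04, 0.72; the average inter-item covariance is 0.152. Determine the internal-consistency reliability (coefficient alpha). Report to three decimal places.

Σσᵢ² = 1.44 + 0.67 + 1.56 + 0.56 + 2.04 + 0.72 = 6.99
Sum of the 15 distinct covariances = 15 × 0.152 = 2.280
σ²_total = Σσᵢ² + 2·Σcov = 6.99 + 2 × 2.280 = 11.550
α = (6/5)·(1 − 6.99/11.550) = 0.474

coefficient alpha = 0.474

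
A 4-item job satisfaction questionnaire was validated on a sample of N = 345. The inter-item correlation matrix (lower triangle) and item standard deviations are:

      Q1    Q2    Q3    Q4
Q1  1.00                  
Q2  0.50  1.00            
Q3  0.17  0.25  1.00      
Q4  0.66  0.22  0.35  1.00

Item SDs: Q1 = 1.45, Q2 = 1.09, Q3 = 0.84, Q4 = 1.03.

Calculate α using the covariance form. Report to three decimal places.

α = 0.696

Σσ²ᵢ = 1.45² + 1.09² + 0.84² + 1.03² = 5.0571
Covariances σ_ij = r_ij · s_i · s_j:
  σ(Q1,Q2) = 0.50 × 1.45 × 1.09 = 0.7903
  σ(Q1,Q3) = 0.17 × 1.45 × 0.84 = 0.2071
  σ(Q1,Q4) = 0.66 × 1.45 × 1.03 = 0.9857
  σ(Q2,Q3) = 0.25 × 1.09 × 0.84 = 0.2289
  σ(Q2,Q4) = 0.22 × 1.09 × 1.03 = 0.2470
  σ(Q3,Q4) = 0.35 × 0.84 × 1.03 = 0.3028
σ²_T = Σσ²ᵢ + 2·Σσ_ij = 5.0571 + 2 × 2.7618 = 10.5807
α = (4/3)·(1 − 5.0571/10.5807) = 0.696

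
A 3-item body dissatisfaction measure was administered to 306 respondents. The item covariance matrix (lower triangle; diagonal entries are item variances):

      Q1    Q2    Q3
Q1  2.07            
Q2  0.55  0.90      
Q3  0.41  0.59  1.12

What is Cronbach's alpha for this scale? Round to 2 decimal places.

Σσ²ᵢ = 2.07 + 0.90 + 1.12 = 4.09
Sum of the distinct covariances = 1.55
Var(T) = 4.09 + 2 × 1.55 = 7.19
α = (k/(k−1))·(1 − Σσ²ᵢ/Var(T)) = (3/2)·(1 − 4.09/7.19) = 0.65

Cronbach's alpha = 0.65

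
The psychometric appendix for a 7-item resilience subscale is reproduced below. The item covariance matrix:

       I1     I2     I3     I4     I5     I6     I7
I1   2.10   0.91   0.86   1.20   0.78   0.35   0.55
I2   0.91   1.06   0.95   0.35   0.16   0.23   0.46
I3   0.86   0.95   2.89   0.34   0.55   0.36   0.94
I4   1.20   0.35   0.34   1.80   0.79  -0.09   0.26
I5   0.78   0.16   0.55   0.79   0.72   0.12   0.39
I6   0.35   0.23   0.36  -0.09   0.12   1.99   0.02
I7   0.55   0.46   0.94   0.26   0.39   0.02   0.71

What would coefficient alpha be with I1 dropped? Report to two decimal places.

Remaining items: I2, I3, I4, I5, I6, I7 (k = 6).
sum of item variances = 1.06 + 2.89 + 1.80 + 0.72 + 1.99 + 0.71 = 9.17
σ²_T = 9.17 + 2 × 5.83 = 20.83
α (item deleted) = (6/5)·(1 − 9.17/20.83) = 0.67

coefficient alpha = 0.67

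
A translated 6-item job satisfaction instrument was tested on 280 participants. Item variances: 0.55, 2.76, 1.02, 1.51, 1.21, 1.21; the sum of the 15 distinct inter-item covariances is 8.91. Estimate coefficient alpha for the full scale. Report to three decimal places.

ΣVar(i) = 0.55 + 2.76 + 1.02 + 1.51 + 1.21 + 1.21 = 8.26
Sum of distinct covariances = 8.91
Var(T) = ΣVar(i) + 2·Σcov = 8.26 + 2 × 8.91 = 26.08
α = (6/5)·(1 − 8.26/26.08) = 0.820

α = 0.820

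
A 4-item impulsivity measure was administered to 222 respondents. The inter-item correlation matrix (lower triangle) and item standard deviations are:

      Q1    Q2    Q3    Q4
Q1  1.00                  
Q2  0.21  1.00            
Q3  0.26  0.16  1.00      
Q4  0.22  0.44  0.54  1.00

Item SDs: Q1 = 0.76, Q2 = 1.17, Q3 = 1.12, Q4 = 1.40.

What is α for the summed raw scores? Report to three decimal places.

Σσ²ᵢ = 0.76² + 1.17² + 1.12² + 1.40² = 5.1609
Covariances σ_ij = r_ij · s_i · s_j:
  σ(Q1,Q2) = 0.21 × 0.76 × 1.17 = 0.1867
  σ(Q1,Q3) = 0.26 × 0.76 × 1.12 = 0.2213
  σ(Q1,Q4) = 0.22 × 0.76 × 1.40 = 0.2341
  σ(Q2,Q3) = 0.16 × 1.17 × 1.12 = 0.2097
  σ(Q2,Q4) = 0.44 × 1.17 × 1.40 = 0.7207
  σ(Q3,Q4) = 0.54 × 1.12 × 1.40 = 0.8467
σ²_T = Σσ²ᵢ + 2·Σσ_ij = 5.1609 + 2 × 2.4192 = 9.9993
α = (4/3)·(1 − 5.1609/9.9993) = 0.645

α = 0.645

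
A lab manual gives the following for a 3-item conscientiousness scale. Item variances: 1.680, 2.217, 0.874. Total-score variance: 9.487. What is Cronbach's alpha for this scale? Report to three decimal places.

ΣVar(i) = 1.680 + 2.217 + 0.874 = 4.771
α = (k/(k−1))·(1 − ΣVar(i)/Var(T)) = (3/2)·(1 − 4.771/9.487) = 0.746

α = 0.746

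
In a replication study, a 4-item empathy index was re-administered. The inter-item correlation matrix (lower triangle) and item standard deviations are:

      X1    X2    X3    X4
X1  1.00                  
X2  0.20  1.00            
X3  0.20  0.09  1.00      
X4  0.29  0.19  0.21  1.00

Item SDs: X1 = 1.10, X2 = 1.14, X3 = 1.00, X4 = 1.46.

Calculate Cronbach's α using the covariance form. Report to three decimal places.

Cronbach's α = 0.494

Σσ²ᵢ = 1.10² + 1.14² + 1.00² + 1.46² = 5.6412
Covariances σ_ij = r_ij · s_i · s_j:
  σ(X1,X2) = 0.20 × 1.10 × 1.14 = 0.2508
  σ(X1,X3) = 0.20 × 1.10 × 1.00 = 0.2200
  σ(X1,X4) = 0.29 × 1.10 × 1.46 = 0.4657
  σ(X2,X3) = 0.09 × 1.14 × 1.00 = 0.1026
  σ(X2,X4) = 0.19 × 1.14 × 1.46 = 0.3162
  σ(X3,X4) = 0.21 × 1.00 × 1.46 = 0.3066
σ²_T = Σσ²ᵢ + 2·Σσ_ij = 5.6412 + 2 × 1.6619 = 8.9650
α = (4/3)·(1 − 5.6412/8.9650) = 0.494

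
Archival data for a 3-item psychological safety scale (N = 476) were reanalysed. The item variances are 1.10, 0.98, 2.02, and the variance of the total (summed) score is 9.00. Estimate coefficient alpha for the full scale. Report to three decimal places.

ΣVar(i) = 1.10 + 0.98 + 2.02 = 4.10
α = (k/(k−1))·(1 − ΣVar(i)/σ²_T) = (3/2)·(1 − 4.10/9.00) = 0.817

α = 0.817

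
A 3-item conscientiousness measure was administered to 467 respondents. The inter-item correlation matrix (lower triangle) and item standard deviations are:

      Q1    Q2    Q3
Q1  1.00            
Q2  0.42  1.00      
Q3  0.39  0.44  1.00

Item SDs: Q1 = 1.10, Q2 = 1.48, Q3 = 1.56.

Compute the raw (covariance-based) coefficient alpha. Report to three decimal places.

α = 0.672

Σσ²ᵢ = 1.10² + 1.48² + 1.56² = 5.8340
Covariances σ_ij = r_ij · s_i · s_j:
  σ(Q1,Q2) = 0.42 × 1.10 × 1.48 = 0.6838
  σ(Q1,Q3) = 0.39 × 1.10 × 1.56 = 0.6692
  σ(Q2,Q3) = 0.44 × 1.48 × 1.56 = 1.0159
σ²_T = Σσ²ᵢ + 2·Σσ_ij = 5.8340 + 2 × 2.3689 = 10.5718
α = (3/2)·(1 − 5.8340/10.5718) = 0.672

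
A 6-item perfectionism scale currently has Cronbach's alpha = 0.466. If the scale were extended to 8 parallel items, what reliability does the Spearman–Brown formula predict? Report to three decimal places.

predicted reliability = 0.538

Length factor m = 8/6 = 1.3333
α' = m·α / (1 + (m−1)·α)
   = 8/6 × 0.466 / (1 + (8/6 − 1) × 0.466)
   = 0.6213 / 1.1553 = 0.538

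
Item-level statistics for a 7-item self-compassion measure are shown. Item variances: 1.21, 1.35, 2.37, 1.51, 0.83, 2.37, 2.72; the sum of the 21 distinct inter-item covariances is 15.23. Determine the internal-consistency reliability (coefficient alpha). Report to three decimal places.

coefficient alpha = 0.830

sum of item variances = 1.21 + 1.35 + 2.37 + 1.51 + 0.83 + 2.37 + 2.72 = 12.36
Sum of distinct covariances = 15.23
σ²_T = sum of item variances + 2·Σcov = 12.36 + 2 × 15.23 = 42.82
α = (7/6)·(1 − 12.36/42.82) = 0.830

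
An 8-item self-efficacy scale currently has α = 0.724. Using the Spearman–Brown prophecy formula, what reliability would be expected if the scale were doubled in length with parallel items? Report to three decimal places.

predicted reliability = 0.840

Length factor m = 2
α' = m·α / (1 + (m−1)·α)
   = 2 × 0.724 / (1 + (2 − 1) × 0.724)
   = 1.4480 / 1.7240 = 0.840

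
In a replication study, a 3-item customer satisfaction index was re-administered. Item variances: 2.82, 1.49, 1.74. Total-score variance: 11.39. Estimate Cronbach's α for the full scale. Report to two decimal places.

Cronbach's α = 0.70

Σσᵢ² = 2.82 + 1.49 + 1.74 = 6.05
α = (k/(k−1))·(1 − Σσᵢ²/σ²_total) = (3/2)·(1 − 6.05/11.39) = 0.70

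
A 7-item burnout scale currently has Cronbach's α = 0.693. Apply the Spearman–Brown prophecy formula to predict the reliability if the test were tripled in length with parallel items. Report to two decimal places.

Length factor m = 3
α' = m·α / (1 + (m−1)·α)
   = 3 × 0.693 / (1 + (3 − 1) × 0.693)
   = 2.0790 / 2.3860 = 0.87

predicted reliability = 0.87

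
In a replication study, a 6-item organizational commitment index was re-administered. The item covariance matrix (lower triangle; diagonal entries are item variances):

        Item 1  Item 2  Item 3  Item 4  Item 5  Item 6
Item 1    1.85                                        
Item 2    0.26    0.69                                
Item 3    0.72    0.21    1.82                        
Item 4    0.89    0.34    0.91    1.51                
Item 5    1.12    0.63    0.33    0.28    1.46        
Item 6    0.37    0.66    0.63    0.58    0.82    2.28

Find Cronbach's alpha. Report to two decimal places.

sum of item variances = 1.85 + 0.69 + 1.82 + 1.51 + 1.46 + 2.28 = 9.61
Sum of the distinct covariances = 8.75
σ²_T = 9.61 + 2 × 8.75 = 27.11
α = (k/(k−1))·(1 − sum of item variances/σ²_T) = (6/5)·(1 − 9.61/27.11) = 0.77

Cronbach's alpha = 0.77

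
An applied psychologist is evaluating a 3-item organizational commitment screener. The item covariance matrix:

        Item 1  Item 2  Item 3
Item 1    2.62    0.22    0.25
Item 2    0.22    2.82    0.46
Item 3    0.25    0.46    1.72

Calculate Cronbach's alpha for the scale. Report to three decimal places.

sum of item variances = 2.62 + 2.82 + 1.72 = 7.16
Sum of the distinct covariances = 0.93
σ²_total = 7.16 + 2 × 0.93 = 9.02
α = (k/(k−1))·(1 − sum of item variances/σ²_total) = (3/2)·(1 − 7.16/9.02) = 0.309

Cronbach's alpha = 0.309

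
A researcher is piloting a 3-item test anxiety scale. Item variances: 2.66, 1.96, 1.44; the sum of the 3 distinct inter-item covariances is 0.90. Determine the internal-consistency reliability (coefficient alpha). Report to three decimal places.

ΣVar(i) = 2.66 + 1.96 + 1.44 = 6.06
Sum of distinct covariances = 0.90
σ²_total = ΣVar(i) + 2·Σcov = 6.06 + 2 × 0.90 = 7.86
α = (3/2)·(1 − 6.06/7.86) = 0.344

coefficient alpha = 0.344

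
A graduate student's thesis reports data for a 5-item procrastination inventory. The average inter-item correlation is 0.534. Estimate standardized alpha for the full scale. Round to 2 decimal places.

Standardized α = k·r̄ / (1 + (k−1)·r̄) = 5 × 0.534 / (1 + 4 × 0.534)
  = 2.6700 / 3.1360 = 0.85

α = 0.85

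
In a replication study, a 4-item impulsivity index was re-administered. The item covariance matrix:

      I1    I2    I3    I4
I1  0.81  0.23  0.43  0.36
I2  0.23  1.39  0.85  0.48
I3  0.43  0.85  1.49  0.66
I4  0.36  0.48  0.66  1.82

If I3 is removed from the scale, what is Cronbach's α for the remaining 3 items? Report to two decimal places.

Remaining items: I1, I2, I4 (k = 3).
Σσᵢ² = 0.81 + 1.39 + 1.82 = 4.02
Var(T) = 4.02 + 2 × 1.07 = 6.16
α (item deleted) = (3/2)·(1 − 4.02/6.16) = 0.52

Cronbach's α = 0.52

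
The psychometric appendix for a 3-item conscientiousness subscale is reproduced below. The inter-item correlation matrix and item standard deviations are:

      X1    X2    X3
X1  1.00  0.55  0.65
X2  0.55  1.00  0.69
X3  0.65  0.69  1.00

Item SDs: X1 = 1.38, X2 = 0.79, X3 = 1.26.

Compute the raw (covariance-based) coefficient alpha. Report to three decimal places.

Σσ²ᵢ = 1.38² + 0.79² + 1.26² = 4.1161
Covariances σ_ij = r_ij · s_i · s_j:
  σ(X1,X2) = 0.55 × 1.38 × 0.79 = 0.5996
  σ(X1,X3) = 0.65 × 1.38 × 1.26 = 1.1302
  σ(X2,X3) = 0.69 × 0.79 × 1.26 = 0.6868
σ²_T = Σσ²ᵢ + 2·Σσ_ij = 4.1161 + 2 × 2.4166 = 8.9493
α = (3/2)·(1 − 4.1161/8.9493) = 0.810

α = 0.810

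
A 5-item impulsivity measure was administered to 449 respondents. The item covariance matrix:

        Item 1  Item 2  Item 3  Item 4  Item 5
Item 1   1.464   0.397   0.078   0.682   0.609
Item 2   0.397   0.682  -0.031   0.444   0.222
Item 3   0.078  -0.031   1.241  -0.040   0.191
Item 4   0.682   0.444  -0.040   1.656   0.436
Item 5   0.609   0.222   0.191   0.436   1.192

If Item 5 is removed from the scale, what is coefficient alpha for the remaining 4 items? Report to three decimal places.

coefficient alpha = 0.504

Remaining items: Item 1, Item 2, Item 3, Item 4 (k = 4).
sum of item variances = 1.464 + 0.682 + 1.241 + 1.656 = 5.043
σ²_T = 5.043 + 2 × 1.530 = 8.103
α (item deleted) = (4/3)·(1 − 5.043/8.103) = 0.504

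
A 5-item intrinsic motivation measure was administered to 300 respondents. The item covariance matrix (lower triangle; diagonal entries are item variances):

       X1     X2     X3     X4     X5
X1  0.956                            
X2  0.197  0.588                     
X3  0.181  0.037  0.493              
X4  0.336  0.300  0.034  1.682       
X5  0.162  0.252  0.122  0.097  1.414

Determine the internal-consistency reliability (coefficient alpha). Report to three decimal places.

coefficient alpha = 0.501

sum of item variances = 0.956 + 0.588 + 0.493 + 1.682 + 1.414 = 5.133
Sum of the distinct covariances = 1.718
total variance = 5.133 + 2 × 1.718 = 8.569
α = (k/(k−1))·(1 − sum of item variances/total variance) = (5/4)·(1 − 5.133/8.569) = 0.501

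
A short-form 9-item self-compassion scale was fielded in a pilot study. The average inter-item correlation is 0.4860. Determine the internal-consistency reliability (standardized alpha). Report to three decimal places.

Standardized α = k·r̄ / (1 + (k−1)·r̄) = 9 × 0.4860 / (1 + 8 × 0.4860)
  = 4.3740 / 4.8880 = 0.895

standardized alpha = 0.895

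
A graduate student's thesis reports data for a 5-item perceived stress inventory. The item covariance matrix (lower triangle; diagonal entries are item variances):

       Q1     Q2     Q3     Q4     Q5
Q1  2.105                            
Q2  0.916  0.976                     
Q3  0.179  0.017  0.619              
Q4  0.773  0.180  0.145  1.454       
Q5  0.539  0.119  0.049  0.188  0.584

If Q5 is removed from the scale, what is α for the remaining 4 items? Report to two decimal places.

Remaining items: Q1, Q2, Q3, Q4 (k = 4).
Σσ²ᵢ = 2.105 + 0.976 + 0.619 + 1.454 = 5.154
σ²_T = 5.154 + 2 × 2.210 = 9.574
α (item deleted) = (4/3)·(1 − 5.154/9.574) = 0.62

α = 0.62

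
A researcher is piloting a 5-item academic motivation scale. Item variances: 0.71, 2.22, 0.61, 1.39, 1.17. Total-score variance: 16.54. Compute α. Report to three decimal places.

α = 0.789

Σσ²ᵢ = 0.71 + 2.22 + 0.61 + 1.39 + 1.17 = 6.10
α = (k/(k−1))·(1 − Σσ²ᵢ/σ²_total) = (5/4)·(1 − 6.10/16.54) = 0.789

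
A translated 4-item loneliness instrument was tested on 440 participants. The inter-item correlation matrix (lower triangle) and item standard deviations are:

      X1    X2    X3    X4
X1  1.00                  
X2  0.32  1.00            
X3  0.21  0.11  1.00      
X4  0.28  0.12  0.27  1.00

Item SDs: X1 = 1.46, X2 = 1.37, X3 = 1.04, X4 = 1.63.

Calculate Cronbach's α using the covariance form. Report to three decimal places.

Σσ²ᵢ = 1.46² + 1.37² + 1.04² + 1.63² = 7.7470
Covariances σ_ij = r_ij · s_i · s_j:
  σ(X1,X2) = 0.32 × 1.46 × 1.37 = 0.6401
  σ(X1,X3) = 0.21 × 1.46 × 1.04 = 0.3189
  σ(X1,X4) = 0.28 × 1.46 × 1.63 = 0.6663
  σ(X2,X3) = 0.11 × 1.37 × 1.04 = 0.1567
  σ(X2,X4) = 0.12 × 1.37 × 1.63 = 0.2680
  σ(X3,X4) = 0.27 × 1.04 × 1.63 = 0.4577
σ²_T = Σσ²ᵢ + 2·Σσ_ij = 7.7470 + 2 × 2.5077 = 12.7624
α = (4/3)·(1 − 7.7470/12.7624) = 0.524

α = 0.524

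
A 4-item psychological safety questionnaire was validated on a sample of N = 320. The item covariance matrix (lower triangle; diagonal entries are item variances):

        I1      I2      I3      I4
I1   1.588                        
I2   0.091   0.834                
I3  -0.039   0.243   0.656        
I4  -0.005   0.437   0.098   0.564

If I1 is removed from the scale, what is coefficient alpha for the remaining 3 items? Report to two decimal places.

α = 0.65

Remaining items: I2, I3, I4 (k = 3).
Σσᵢ² = 0.834 + 0.656 + 0.564 = 2.054
Var(T) = 2.054 + 2 × 0.778 = 3.610
α (item deleted) = (3/2)·(1 − 2.054/3.610) = 0.65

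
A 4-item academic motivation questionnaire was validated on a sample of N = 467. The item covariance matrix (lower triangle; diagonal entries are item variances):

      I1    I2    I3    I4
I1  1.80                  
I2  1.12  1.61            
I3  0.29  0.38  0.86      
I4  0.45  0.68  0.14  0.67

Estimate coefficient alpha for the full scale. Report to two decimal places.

Σσ²ᵢ = 1.80 + 1.61 + 0.86 + 0.67 = 4.94
Sum of the distinct covariances = 3.06
total variance = 4.94 + 2 × 3.06 = 11.06
α = (k/(k−1))·(1 − Σσ²ᵢ/total variance) = (4/3)·(1 − 4.94/11.06) = 0.74

coefficient alpha = 0.74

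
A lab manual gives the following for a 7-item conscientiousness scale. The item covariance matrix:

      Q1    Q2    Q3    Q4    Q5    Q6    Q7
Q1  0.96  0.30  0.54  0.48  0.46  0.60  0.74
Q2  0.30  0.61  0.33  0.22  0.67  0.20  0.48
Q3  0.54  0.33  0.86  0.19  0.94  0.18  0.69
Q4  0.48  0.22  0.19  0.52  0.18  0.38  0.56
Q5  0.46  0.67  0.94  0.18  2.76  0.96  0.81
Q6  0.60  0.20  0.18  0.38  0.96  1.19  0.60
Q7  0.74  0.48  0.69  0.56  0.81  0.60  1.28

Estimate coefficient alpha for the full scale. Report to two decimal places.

Σσ²ᵢ = 0.96 + 0.61 + 0.86 + 0.52 + 2.76 + 1.19 + 1.28 = 8.18
Sum of the distinct covariances = 10.51
total variance = 8.18 + 2 × 10.51 = 29.20
α = (k/(k−1))·(1 − Σσ²ᵢ/total variance) = (7/6)·(1 − 8.18/29.20) = 0.84

α = 0.84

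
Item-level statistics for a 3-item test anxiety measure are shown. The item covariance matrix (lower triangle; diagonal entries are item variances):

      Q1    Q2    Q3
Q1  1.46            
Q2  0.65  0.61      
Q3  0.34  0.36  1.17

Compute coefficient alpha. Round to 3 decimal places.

sum of item variances = 1.46 + 0.61 + 1.17 = 3.24
Sum of the distinct covariances = 1.35
σ²_T = 3.24 + 2 × 1.35 = 5.94
α = (k/(k−1))·(1 − sum of item variances/σ²_T) = (3/2)·(1 − 3.24/5.94) = 0.682

coefficient alpha = 0.682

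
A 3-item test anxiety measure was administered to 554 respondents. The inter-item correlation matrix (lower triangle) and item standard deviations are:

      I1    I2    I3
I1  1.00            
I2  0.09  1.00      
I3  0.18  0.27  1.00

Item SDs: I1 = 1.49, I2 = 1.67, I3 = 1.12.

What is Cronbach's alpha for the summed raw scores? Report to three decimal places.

Cronbach's alpha = 0.371

Σσ²ᵢ = 1.49² + 1.67² + 1.12² = 6.2634
Covariances σ_ij = r_ij · s_i · s_j:
  σ(I1,I2) = 0.09 × 1.49 × 1.67 = 0.2239
  σ(I1,I3) = 0.18 × 1.49 × 1.12 = 0.3004
  σ(I2,I3) = 0.27 × 1.67 × 1.12 = 0.5050
σ²_T = Σσ²ᵢ + 2·Σσ_ij = 6.2634 + 2 × 1.0293 = 8.3220
α = (3/2)·(1 − 6.2634/8.3220) = 0.371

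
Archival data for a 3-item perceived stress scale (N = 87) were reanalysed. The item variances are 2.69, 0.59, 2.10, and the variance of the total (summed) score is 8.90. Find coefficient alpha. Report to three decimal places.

coefficient alpha = 0.593

ΣVar(i) = 2.69 + 0.59 + 2.10 = 5.38
α = (k/(k−1))·(1 − ΣVar(i)/total variance) = (3/2)·(1 − 5.38/8.90) = 0.593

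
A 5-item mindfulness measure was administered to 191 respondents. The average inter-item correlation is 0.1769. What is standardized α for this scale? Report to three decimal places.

Standardized α = k·r̄ / (1 + (k−1)·r̄) = 5 × 0.1769 / (1 + 4 × 0.1769)
  = 0.8845 / 1.7076 = 0.518

α = 0.518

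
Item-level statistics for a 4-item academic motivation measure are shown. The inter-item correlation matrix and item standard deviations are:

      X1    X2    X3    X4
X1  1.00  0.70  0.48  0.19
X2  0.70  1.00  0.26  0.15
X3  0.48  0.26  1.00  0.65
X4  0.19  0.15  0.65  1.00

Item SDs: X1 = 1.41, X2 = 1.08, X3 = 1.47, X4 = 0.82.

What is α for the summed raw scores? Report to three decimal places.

α = 0.729

Σσ²ᵢ = 1.41² + 1.08² + 1.47² + 0.82² = 5.9878
Covariances σ_ij = r_ij · s_i · s_j:
  σ(X1,X2) = 0.70 × 1.41 × 1.08 = 1.0660
  σ(X1,X3) = 0.48 × 1.41 × 1.47 = 0.9949
  σ(X1,X4) = 0.19 × 1.41 × 0.82 = 0.2197
  σ(X2,X3) = 0.26 × 1.08 × 1.47 = 0.4128
  σ(X2,X4) = 0.15 × 1.08 × 0.82 = 0.1328
  σ(X3,X4) = 0.65 × 1.47 × 0.82 = 0.7835
σ²_T = Σσ²ᵢ + 2·Σσ_ij = 5.9878 + 2 × 3.6097 = 13.2072
α = (4/3)·(1 − 5.9878/13.2072) = 0.729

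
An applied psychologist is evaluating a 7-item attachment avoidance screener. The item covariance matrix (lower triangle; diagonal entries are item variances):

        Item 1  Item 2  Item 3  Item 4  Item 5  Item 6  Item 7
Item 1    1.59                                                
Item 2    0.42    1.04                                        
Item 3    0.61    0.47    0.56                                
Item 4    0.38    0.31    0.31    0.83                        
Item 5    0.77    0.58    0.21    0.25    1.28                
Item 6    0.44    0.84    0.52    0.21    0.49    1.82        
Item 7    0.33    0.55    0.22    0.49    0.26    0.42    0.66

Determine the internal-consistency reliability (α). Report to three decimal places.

ΣVar(i) = 1.59 + 1.04 + 0.56 + 0.83 + 1.28 + 1.82 + 0.66 = 7.78
Σ_{i<j} σ_ij = 9.08
σ²_total = 7.78 + 2 × 9.08 = 25.94
α = (k/(k−1))·(1 − ΣVar(i)/σ²_total) = (7/6)·(1 − 7.78/25.94) = 0.817

α = 0.817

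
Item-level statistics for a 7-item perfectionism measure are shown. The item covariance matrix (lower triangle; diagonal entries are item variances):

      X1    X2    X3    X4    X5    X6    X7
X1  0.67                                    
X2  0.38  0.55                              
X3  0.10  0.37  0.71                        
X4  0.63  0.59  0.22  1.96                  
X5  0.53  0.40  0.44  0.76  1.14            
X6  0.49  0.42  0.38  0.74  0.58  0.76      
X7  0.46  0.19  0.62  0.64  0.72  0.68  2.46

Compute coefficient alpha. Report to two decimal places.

coefficient alpha = 0.83

Σσᵢ² = 0.67 + 0.55 + 0.71 + 1.96 + 1.14 + 0.76 + 2.46 = 8.25
Sum of off-diagonal covariances = 10.34
total variance = 8.25 + 2 × 10.34 = 28.93
α = (k/(k−1))·(1 − Σσᵢ²/total variance) = (7/6)·(1 − 8.25/28.93) = 0.83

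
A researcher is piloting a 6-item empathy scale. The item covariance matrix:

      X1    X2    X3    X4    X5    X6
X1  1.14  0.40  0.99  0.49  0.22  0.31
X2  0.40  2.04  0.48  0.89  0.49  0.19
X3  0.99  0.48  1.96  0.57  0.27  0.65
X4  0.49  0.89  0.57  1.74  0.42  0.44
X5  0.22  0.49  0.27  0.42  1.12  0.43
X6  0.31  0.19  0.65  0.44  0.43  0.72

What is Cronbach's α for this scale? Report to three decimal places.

Σσᵢ² = 1.14 + 2.04 + 1.96 + 1.74 + 1.12 + 0.72 = 8.72
Sum of off-diagonal covariances = 7.24
Var(T) = 8.72 + 2 × 7.24 = 23.20
α = (k/(k−1))·(1 − Σσᵢ²/Var(T)) = (6/5)·(1 − 8.72/23.20) = 0.749

α = 0.749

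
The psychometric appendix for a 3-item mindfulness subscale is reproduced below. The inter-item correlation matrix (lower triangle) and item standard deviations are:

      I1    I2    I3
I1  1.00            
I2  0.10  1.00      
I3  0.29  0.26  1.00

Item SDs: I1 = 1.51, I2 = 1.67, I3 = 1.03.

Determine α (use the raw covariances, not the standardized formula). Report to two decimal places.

α = 0.41

Σσ²ᵢ = 1.51² + 1.67² + 1.03² = 6.1299
Covariances σ_ij = r_ij · s_i · s_j:
  σ(I1,I2) = 0.10 × 1.51 × 1.67 = 0.2522
  σ(I1,I3) = 0.29 × 1.51 × 1.03 = 0.4510
  σ(I2,I3) = 0.26 × 1.67 × 1.03 = 0.4472
σ²_T = Σσ²ᵢ + 2·Σσ_ij = 6.1299 + 2 × 1.1504 = 8.4307
α = (3/2)·(1 − 6.1299/8.4307) = 0.41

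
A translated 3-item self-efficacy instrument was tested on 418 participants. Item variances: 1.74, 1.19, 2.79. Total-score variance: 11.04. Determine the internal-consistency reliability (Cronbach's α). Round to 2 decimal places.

α = 0.72

Σσ²ᵢ = 1.74 + 1.19 + 2.79 = 5.72
α = (k/(k−1))·(1 − Σσ²ᵢ/Var(T)) = (3/2)·(1 − 5.72/11.04) = 0.72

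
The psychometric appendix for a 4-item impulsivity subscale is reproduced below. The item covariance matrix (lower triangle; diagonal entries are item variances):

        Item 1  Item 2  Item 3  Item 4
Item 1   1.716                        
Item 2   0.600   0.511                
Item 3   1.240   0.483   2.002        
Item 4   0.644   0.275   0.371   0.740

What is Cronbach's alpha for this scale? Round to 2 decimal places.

sum of item variances = 1.716 + 0.511 + 2.002 + 0.740 = 4.969
Σ_{i<j} σ_ij = 3.613
σ²_T = 4.969 + 2 × 3.613 = 12.195
α = (k/(k−1))·(1 − sum of item variances/σ²_T) = (4/3)·(1 − 4.969/12.195) = 0.79

Cronbach's alpha = 0.79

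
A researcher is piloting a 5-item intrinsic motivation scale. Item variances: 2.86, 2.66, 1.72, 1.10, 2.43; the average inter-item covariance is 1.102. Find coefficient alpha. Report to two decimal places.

coefficient alpha = 0.84

ΣVar(i) = 2.86 + 2.66 + 1.72 + 1.10 + 2.43 = 10.77
Sum of the 10 distinct covariances = 10 × 1.102 = 11.020
σ²_total = ΣVar(i) + 2·Σcov = 10.77 + 2 × 11.020 = 32.810
α = (5/4)·(1 − 10.77/32.810) = 0.84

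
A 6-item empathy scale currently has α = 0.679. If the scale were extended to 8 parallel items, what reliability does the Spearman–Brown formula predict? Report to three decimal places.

predicted reliability = 0.738

Length factor m = 8/6 = 1.3333
α' = m·α / (1 + (m−1)·α)
   = 8/6 × 0.679 / (1 + (8/6 − 1) × 0.679)
   = 0.9053 / 1.2263 = 0.738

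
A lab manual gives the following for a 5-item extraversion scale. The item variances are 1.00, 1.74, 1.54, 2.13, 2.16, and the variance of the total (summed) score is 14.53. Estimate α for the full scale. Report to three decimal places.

α = 0.513

sum of item variances = 1.00 + 1.74 + 1.54 + 2.13 + 2.16 = 8.57
α = (k/(k−1))·(1 − sum of item variances/Var(T)) = (5/4)·(1 − 8.57/14.53) = 0.513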